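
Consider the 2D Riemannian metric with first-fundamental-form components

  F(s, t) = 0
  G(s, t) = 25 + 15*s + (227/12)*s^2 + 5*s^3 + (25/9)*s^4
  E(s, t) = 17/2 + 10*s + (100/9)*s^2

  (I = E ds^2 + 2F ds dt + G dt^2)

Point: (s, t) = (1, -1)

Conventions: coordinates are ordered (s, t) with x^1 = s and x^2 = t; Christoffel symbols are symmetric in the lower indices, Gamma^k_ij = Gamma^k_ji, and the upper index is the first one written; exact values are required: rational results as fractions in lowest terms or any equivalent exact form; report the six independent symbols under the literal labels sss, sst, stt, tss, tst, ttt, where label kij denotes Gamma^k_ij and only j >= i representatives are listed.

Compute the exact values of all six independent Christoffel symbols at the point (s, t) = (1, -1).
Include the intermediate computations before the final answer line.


E = 533/18, F = 0, G = 2401/36 at the point
E_s = 290/9, E_t = 0, F_s = 0, F_t = 0, G_s = 1421/18, G_t = 0
EG - F^2 = 1279733/648;  g^inv = (648/1279733) * [[2401/36, 0], [0, 533/18]]
first-kind symbols [ij,l] = (1/2)(d_i g_jl + d_j g_il - d_l g_ij): [ss,s] = E_s/2 = 145/9, [ss,t] = F_s - E_t/2 = 0, [st,s] = E_t/2 = 0, [st,t] = G_s/2 = 1421/36, [tt,s] = F_t - G_s/2 = -1421/36, [tt,t] = G_t/2 = 0
Gamma^s_ij = (G*[ij,s] - F*[ij,t])/(EG - F^2), Gamma^t_ij = (E*[ij,t] - F*[ij,s])/(EG - F^2)

Answer: Gamma_sss = 290/533, Gamma_sst = 0, Gamma_stt = -1421/1066, Gamma_tss = 0, Gamma_tst = 29/49, Gamma_ttt = 0


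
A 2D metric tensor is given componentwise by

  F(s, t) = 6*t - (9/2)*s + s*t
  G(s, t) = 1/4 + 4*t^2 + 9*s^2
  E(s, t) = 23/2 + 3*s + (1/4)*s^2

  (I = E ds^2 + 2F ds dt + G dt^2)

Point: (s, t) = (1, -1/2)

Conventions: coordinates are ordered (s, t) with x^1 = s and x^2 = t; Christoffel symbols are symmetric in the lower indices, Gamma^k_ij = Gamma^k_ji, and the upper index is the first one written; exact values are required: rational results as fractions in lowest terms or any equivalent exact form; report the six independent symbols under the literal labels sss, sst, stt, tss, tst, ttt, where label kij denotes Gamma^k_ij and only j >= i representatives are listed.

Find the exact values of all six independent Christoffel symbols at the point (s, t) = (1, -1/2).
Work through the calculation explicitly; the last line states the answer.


E = 59/4, F = -8, G = 41/4 at the point
E_s = 7/2, E_t = 0, F_s = -5, F_t = 7, G_s = 18, G_t = -4
EG - F^2 = 1395/16;  g^inv = (16/1395) * [[41/4, 8], [8, 59/4]]
first-kind symbols [ij,l] = (1/2)(d_i g_jl + d_j g_il - d_l g_ij): [ss,s] = E_s/2 = 7/4, [ss,t] = F_s - E_t/2 = -5, [st,s] = E_t/2 = 0, [st,t] = G_s/2 = 9, [tt,s] = F_t - G_s/2 = -2, [tt,t] = G_t/2 = -2
Gamma^s_ij = (G*[ij,s] - F*[ij,t])/(EG - F^2), Gamma^t_ij = (E*[ij,t] - F*[ij,s])/(EG - F^2)

Answer: Gamma_sss = -353/1395, Gamma_sst = 128/155, Gamma_stt = -584/1395, Gamma_tss = -956/1395, Gamma_tst = 236/155, Gamma_ttt = -728/1395


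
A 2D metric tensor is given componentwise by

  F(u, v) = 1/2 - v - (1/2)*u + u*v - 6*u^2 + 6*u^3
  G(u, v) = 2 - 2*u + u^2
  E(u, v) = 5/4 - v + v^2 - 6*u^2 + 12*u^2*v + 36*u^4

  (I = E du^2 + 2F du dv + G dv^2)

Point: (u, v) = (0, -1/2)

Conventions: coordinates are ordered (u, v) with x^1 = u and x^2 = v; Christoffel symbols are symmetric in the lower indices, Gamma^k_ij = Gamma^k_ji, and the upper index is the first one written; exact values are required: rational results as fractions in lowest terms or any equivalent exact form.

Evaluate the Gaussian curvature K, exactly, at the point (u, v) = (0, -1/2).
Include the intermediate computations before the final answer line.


E = 2, F = 1, G = 2, EG - F^2 = 3 at the point
E_u = 0, E_v = -2, F_u = -1, F_v = -1, G_u = -2, G_v = 0
E_vv = 2, F_uv = 1, G_uu = 2
By Brioschi, K is (det M1 - det M2) divided by (EG - F^2) squared.
M1 = [[-E_vv/2 + F_uv - G_uu/2, E_u/2, F_u - E_v/2], [F_v - G_u/2, E, F], [G_v/2, F, G]] = [[-1, 0, 0], [0, 2, 1], [0, 1, 2]]; det M1 = -3
M2 = [[0, E_v/2, G_u/2], [E_v/2, E, F], [G_u/2, F, G]] = [[0, -1, -1], [-1, 2, 1], [-1, 1, 2]]; det M2 = -2
det M1 - det M2 = -1; K = -1 / (3)^2 = -1/9

Answer: K = -1/9


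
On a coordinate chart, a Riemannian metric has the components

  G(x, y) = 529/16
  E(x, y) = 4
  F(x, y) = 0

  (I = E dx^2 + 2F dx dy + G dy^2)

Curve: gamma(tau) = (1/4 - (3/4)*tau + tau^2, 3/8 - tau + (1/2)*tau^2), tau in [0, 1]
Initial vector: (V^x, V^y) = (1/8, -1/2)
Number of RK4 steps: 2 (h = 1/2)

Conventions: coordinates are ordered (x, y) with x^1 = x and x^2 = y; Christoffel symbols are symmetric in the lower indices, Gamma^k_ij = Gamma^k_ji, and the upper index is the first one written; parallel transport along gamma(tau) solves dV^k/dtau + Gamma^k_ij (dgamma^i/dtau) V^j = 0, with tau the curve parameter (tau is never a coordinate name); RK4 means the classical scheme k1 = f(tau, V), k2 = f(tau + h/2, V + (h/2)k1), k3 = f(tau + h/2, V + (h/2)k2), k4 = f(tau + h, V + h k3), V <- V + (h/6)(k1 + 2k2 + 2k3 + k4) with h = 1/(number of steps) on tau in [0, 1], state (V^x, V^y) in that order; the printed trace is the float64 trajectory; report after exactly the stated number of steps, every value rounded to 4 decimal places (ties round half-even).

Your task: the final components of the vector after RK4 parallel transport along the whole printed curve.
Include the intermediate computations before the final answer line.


gamma'(tau) = (-3/4 + 2*tau, -1 + tau); f(tau, V)^k = -Gamma^k_ij(gamma(tau)) gamma'^i(tau) V^j; h = 1/2; intermediate values shown to 6 dp
curve data and Christoffel symbols at the stage parameters:
  tau = 0.000000: gamma = (0.250000, 0.375000), gamma' = (-0.750000, -1.000000); Gamma_xxx = 0.000000, Gamma_xxy = 0.000000, Gamma_xyy = 0.000000, Gamma_yxx = 0.000000, Gamma_yxy = 0.000000, Gamma_yyy = 0.000000
  tau = 0.250000: gamma = (0.125000, 0.156250), gamma' = (-0.250000, -0.750000); Gamma_xxx = 0.000000, Gamma_xxy = 0.000000, Gamma_xyy = 0.000000, Gamma_yxx = 0.000000, Gamma_yxy = 0.000000, Gamma_yyy = 0.000000
  tau = 0.500000: gamma = (0.125000, 0.000000), gamma' = (0.250000, -0.500000); Gamma_xxx = 0.000000, Gamma_xxy = 0.000000, Gamma_xyy = 0.000000, Gamma_yxx = 0.000000, Gamma_yxy = 0.000000, Gamma_yyy = 0.000000
  tau = 0.750000: gamma = (0.250000, -0.093750), gamma' = (0.750000, -0.250000); Gamma_xxx = 0.000000, Gamma_xxy = 0.000000, Gamma_xyy = 0.000000, Gamma_yxx = 0.000000, Gamma_yxy = 0.000000, Gamma_yyy = 0.000000
  tau = 1.000000: gamma = (0.500000, -0.125000), gamma' = (1.250000, 0.000000); Gamma_xxx = 0.000000, Gamma_xxy = 0.000000, Gamma_xyy = 0.000000, Gamma_yxx = 0.000000, Gamma_yxy = 0.000000, Gamma_yyy = 0.000000
step 0: V^x = 0.1250, V^y = -0.5000
step 1: k1 = (0.000000, 0.000000), k2 = (0.000000, 0.000000), k3 = (0.000000, 0.000000), k4 = (0.000000, 0.000000); V <- V + (h/6)(k1 + 2k2 + 2k3 + k4): V^x = 0.1250, V^y = -0.5000
step 2: k1 = (0.000000, 0.000000), k2 = (0.000000, 0.000000), k3 = (0.000000, 0.000000), k4 = (0.000000, 0.000000); V <- V + (h/6)(k1 + 2k2 + 2k3 + k4): V^x = 0.1250, V^y = -0.5000

Answer: V^x = 0.1250, V^y = -0.5000


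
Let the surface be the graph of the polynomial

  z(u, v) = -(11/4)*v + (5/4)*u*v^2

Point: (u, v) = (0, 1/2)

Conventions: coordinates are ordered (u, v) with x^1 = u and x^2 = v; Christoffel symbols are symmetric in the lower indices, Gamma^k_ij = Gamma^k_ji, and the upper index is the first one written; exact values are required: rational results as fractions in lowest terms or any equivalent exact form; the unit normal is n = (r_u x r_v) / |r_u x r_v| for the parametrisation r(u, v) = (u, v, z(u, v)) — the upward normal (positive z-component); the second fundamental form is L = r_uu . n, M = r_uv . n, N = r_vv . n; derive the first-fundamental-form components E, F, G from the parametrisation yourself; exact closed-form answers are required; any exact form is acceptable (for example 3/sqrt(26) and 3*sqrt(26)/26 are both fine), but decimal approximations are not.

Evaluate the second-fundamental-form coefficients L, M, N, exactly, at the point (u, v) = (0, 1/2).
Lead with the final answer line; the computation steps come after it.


Answer: L = 0, M = 20*sqrt(2217)/2217, N = 0

z_u = 5/16, z_v = -11/4, z_uu = 0, z_uv = 5/4, z_vv = 0
E = 281/256, F = -55/64, G = 137/16; answer radicand W^2 = 2217/256
unnormalised second-form numerators: l = 0, m = 5/4, n = 0; L = l/sqrt(2217/256), and similarly M = m/sqrt(W^2), N = n/sqrt(W^2)


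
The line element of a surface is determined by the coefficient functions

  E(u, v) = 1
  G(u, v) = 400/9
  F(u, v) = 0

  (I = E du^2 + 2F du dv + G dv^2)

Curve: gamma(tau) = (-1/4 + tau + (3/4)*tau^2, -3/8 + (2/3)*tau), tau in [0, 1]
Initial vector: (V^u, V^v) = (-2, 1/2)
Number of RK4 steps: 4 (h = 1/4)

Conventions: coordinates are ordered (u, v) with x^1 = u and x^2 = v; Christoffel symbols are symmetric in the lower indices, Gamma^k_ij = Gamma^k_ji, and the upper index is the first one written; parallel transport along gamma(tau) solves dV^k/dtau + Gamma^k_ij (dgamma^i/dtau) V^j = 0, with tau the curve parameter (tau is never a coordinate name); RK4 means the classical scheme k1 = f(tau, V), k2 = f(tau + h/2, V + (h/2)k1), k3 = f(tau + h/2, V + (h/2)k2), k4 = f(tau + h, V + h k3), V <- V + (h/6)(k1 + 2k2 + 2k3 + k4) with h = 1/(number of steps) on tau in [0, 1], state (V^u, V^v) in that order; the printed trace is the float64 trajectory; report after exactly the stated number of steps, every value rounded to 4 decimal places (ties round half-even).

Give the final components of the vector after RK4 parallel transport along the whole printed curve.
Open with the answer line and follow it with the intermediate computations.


Answer: V^u = -2.0000, V^v = 0.5000

gamma'(tau) = (1 + (3/2)*tau, 2/3); f(tau, V)^k = -Gamma^k_ij(gamma(tau)) gamma'^i(tau) V^j; h = 1/4; intermediate values shown to 6 dp
curve data and Christoffel symbols at the stage parameters:
  tau = 0.000000: gamma = (-0.250000, -0.375000), gamma' = (1.000000, 0.666667); Gamma_uuu = 0.000000, Gamma_uuv = 0.000000, Gamma_uvv = 0.000000, Gamma_vuu = 0.000000, Gamma_vuv = 0.000000, Gamma_vvv = 0.000000
  tau = 0.125000: gamma = (-0.113281, -0.291667), gamma' = (1.187500, 0.666667); Gamma_uuu = 0.000000, Gamma_uuv = 0.000000, Gamma_uvv = 0.000000, Gamma_vuu = 0.000000, Gamma_vuv = 0.000000, Gamma_vvv = 0.000000
  tau = 0.250000: gamma = (0.046875, -0.208333), gamma' = (1.375000, 0.666667); Gamma_uuu = 0.000000, Gamma_uuv = 0.000000, Gamma_uvv = 0.000000, Gamma_vuu = 0.000000, Gamma_vuv = 0.000000, Gamma_vvv = 0.000000
  tau = 0.375000: gamma = (0.230469, -0.125000), gamma' = (1.562500, 0.666667); Gamma_uuu = 0.000000, Gamma_uuv = 0.000000, Gamma_uvv = 0.000000, Gamma_vuu = 0.000000, Gamma_vuv = 0.000000, Gamma_vvv = 0.000000
  tau = 0.500000: gamma = (0.437500, -0.041667), gamma' = (1.750000, 0.666667); Gamma_uuu = 0.000000, Gamma_uuv = 0.000000, Gamma_uvv = 0.000000, Gamma_vuu = 0.000000, Gamma_vuv = 0.000000, Gamma_vvv = 0.000000
  tau = 0.625000: gamma = (0.667969, 0.041667), gamma' = (1.937500, 0.666667); Gamma_uuu = 0.000000, Gamma_uuv = 0.000000, Gamma_uvv = 0.000000, Gamma_vuu = 0.000000, Gamma_vuv = 0.000000, Gamma_vvv = 0.000000
  tau = 0.750000: gamma = (0.921875, 0.125000), gamma' = (2.125000, 0.666667); Gamma_uuu = 0.000000, Gamma_uuv = 0.000000, Gamma_uvv = 0.000000, Gamma_vuu = 0.000000, Gamma_vuv = 0.000000, Gamma_vvv = 0.000000
  tau = 0.875000: gamma = (1.199219, 0.208333), gamma' = (2.312500, 0.666667); Gamma_uuu = 0.000000, Gamma_uuv = 0.000000, Gamma_uvv = 0.000000, Gamma_vuu = 0.000000, Gamma_vuv = 0.000000, Gamma_vvv = 0.000000
  tau = 1.000000: gamma = (1.500000, 0.291667), gamma' = (2.500000, 0.666667); Gamma_uuu = 0.000000, Gamma_uuv = 0.000000, Gamma_uvv = 0.000000, Gamma_vuu = 0.000000, Gamma_vuv = 0.000000, Gamma_vvv = 0.000000
step 0: V^u = -2.0000, V^v = 0.5000
step 1: k1 = (0.000000, 0.000000), k2 = (0.000000, 0.000000), k3 = (0.000000, 0.000000), k4 = (0.000000, 0.000000); V <- V + (h/6)(k1 + 2k2 + 2k3 + k4): V^u = -2.0000, V^v = 0.5000
step 2: k1 = (0.000000, 0.000000), k2 = (0.000000, 0.000000), k3 = (0.000000, 0.000000), k4 = (0.000000, 0.000000); V <- V + (h/6)(k1 + 2k2 + 2k3 + k4): V^u = -2.0000, V^v = 0.5000
step 3: k1 = (0.000000, 0.000000), k2 = (0.000000, 0.000000), k3 = (0.000000, 0.000000), k4 = (0.000000, 0.000000); V <- V + (h/6)(k1 + 2k2 + 2k3 + k4): V^u = -2.0000, V^v = 0.5000
step 4: k1 = (0.000000, 0.000000), k2 = (0.000000, 0.000000), k3 = (0.000000, 0.000000), k4 = (0.000000, 0.000000); V <- V + (h/6)(k1 + 2k2 + 2k3 + k4): V^u = -2.0000, V^v = 0.5000


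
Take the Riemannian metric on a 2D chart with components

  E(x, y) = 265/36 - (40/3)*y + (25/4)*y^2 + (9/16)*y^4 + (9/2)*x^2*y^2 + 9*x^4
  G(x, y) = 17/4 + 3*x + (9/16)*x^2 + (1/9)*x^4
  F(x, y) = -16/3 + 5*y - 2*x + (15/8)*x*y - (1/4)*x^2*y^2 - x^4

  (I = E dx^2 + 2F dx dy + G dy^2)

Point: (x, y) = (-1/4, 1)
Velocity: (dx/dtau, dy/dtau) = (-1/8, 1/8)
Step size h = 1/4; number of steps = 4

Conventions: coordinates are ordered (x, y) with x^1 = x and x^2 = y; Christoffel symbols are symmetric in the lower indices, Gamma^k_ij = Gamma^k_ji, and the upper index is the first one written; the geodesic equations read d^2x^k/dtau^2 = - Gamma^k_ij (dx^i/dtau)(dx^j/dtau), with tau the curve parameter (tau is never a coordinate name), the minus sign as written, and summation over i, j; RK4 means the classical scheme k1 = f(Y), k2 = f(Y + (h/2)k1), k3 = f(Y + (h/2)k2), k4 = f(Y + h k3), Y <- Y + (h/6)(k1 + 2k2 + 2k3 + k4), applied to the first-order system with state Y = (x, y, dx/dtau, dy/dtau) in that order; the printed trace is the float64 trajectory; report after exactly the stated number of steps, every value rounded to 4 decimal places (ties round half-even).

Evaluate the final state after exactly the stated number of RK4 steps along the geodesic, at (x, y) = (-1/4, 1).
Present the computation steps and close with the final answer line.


f(Y) = (dx/dtau, dy/dtau, -Gamma^x_ij Y'^i Y'^j, -Gamma^y_ij Y'^i Y'^j) with the Gammas evaluated at the stage position; h = 0.250000; intermediate values shown to 6 dp
step 0: x = -0.2500, y = 1.0000, dx/dtau = -0.1250, dy/dtau = 0.1250
step 1:
  k1: at (x, y) = (-0.250000, 1.000000), (dx/dtau, dy/dtau) = (-0.125000, 0.125000); Gamma_xxx = -1.322108, Gamma_xxy = 0.987134, Gamma_xyy = 2.788733, Gamma_yxx = -0.382480, Gamma_yxy = 0.473296, Gamma_yyy = 0.253677; k1 = (-0.125000, 0.125000, 0.007932, 0.016803)
  k2: at (x, y) = (-0.265625, 1.015625), (dx/dtau, dy/dtau) = (-0.124009, 0.127100); Gamma_xxx = -1.351764, Gamma_xxy = 1.049847, Gamma_xyy = 2.559729, Gamma_yxx = -0.402964, Gamma_yxy = 0.461443, Gamma_yyy = 0.185354; k2 = (-0.124009, 0.127100, 0.012531, 0.017749)
  k3: at (x, y) = (-0.265501, 1.015888), (dx/dtau, dy/dtau) = (-0.123434, 0.127219); Gamma_xxx = -1.350790, Gamma_xxy = 1.051037, Gamma_xyy = 2.559026, Gamma_yxx = -0.402953, Gamma_yxy = 0.461150, Gamma_yyy = 0.184416; k3 = (-0.123434, 0.127219, 0.012173, 0.017638)
  k4: at (x, y) = (-0.280858, 1.031805), (dx/dtau, dy/dtau) = (-0.121957, 0.129409); Gamma_xxx = -1.370836, Gamma_xxy = 1.102906, Gamma_xyy = 2.346342, Gamma_yxx = -0.423607, Gamma_yxy = 0.445798, Gamma_yyy = 0.124483; k4 = (-0.121957, 0.129409, 0.015908, 0.018287)
  Y <- Y + (h/6)(k1 + 2k2 + 2k3 + k4): x = -0.2809, y = 1.0318, dx/dtau = -0.1219, dy/dtau = 0.1294
step 2:
  k1: at (x, y) = (-0.280910, 1.031794), (dx/dtau, dy/dtau) = (-0.121948, 0.129411); Gamma_xxx = -1.371036, Gamma_xxy = 1.102821, Gamma_xyy = 2.346027, Gamma_yxx = -0.423649, Gamma_yxy = 0.445820, Gamma_yyy = 0.124510; k1 = (-0.121948, 0.129411, 0.015908, 0.018286)
  k2: at (x, y) = (-0.296154, 1.047970), (dx/dtau, dy/dtau) = (-0.119960, 0.131697); Gamma_xxx = -1.383014, Gamma_xxy = 1.144668, Gamma_xyy = 2.148451, Gamma_yxx = -0.445216, Gamma_yxy = 0.427682, Gamma_yyy = 0.072339; k2 = (-0.119960, 0.131697, 0.018807, 0.018665)
  k3: at (x, y) = (-0.295905, 1.048256), (dx/dtau, dy/dtau) = (-0.119597, 0.131744); Gamma_xxx = -1.381526, Gamma_xxy = 1.145860, Gamma_xyy = 2.148655, Gamma_yxx = -0.445144, Gamma_yxy = 0.427243, Gamma_yyy = 0.071505; k3 = (-0.119597, 0.131744, 0.018576, 0.018590)
  k4: at (x, y) = (-0.310809, 1.064730), (dx/dtau, dy/dtau) = (-0.117304, 0.134058); Gamma_xxx = -1.385540, Gamma_xxy = 1.178960, Gamma_xyy = 1.967125, Gamma_yxx = -0.468056, Gamma_yxy = 0.406726, Gamma_yyy = 0.026400; k4 = (-0.117304, 0.134058, 0.020793, 0.018758)
  Y <- Y + (h/6)(k1 + 2k2 + 2k3 + k4): x = -0.3108, y = 1.0647, dx/dtau = -0.1173, dy/dtau = 0.1341
step 3:
  k1: at (x, y) = (-0.310842, 1.064725), (dx/dtau, dy/dtau) = (-0.117304, 0.134059); Gamma_xxx = -1.385650, Gamma_xxy = 1.178907, Gamma_xyy = 1.966939, Gamma_yxx = -0.468082, Gamma_yxy = 0.406740, Gamma_yyy = 0.026416; k1 = (-0.117304, 0.134059, 0.020795, 0.018759)
  k2: at (x, y) = (-0.325505, 1.081482), (dx/dtau, dy/dtau) = (-0.114704, 0.136404); Gamma_xxx = -1.382956, Gamma_xxy = 1.204182, Gamma_xyy = 1.800143, Gamma_yxx = -0.492932, Gamma_yxy = 0.384410, Gamma_yyy = -0.012325; k2 = (-0.114704, 0.136404, 0.022384, 0.018744)
  k3: at (x, y) = (-0.325180, 1.081775), (dx/dtau, dy/dtau) = (-0.114506, 0.136402); Gamma_xxx = -1.381245, Gamma_xxy = 1.205356, Gamma_xyy = 1.800811, Gamma_yxx = -0.492858, Gamma_yxy = 0.383864, Gamma_yyy = -0.013074; k3 = (-0.114506, 0.136402, 0.022258, 0.018696)
  k4: at (x, y) = (-0.339468, 1.098825), (dx/dtau, dy/dtau) = (-0.111739, 0.138733); Gamma_xxx = -1.372346, Gamma_xxy = 1.223919, Gamma_xyy = 1.648635, Gamma_yxx = -0.520050, Gamma_yxy = 0.360060, Gamma_yyy = -0.046121; k4 = (-0.111739, 0.138733, 0.023350, 0.018544)
  Y <- Y + (h/6)(k1 + 2k2 + 2k3 + k4): x = -0.3395, y = 1.0988, dx/dtau = -0.1117, dy/dtau = 0.1387
step 4:
  k1: at (x, y) = (-0.339486, 1.098825), (dx/dtau, dy/dtau) = (-0.111744, 0.138733); Gamma_xxx = -1.372394, Gamma_xxy = 1.223891, Gamma_xyy = 1.648538, Gamma_yxx = -0.520066, Gamma_yxy = 0.360065, Gamma_yyy = -0.046114; k1 = (-0.111744, 0.138733, 0.023354, 0.018545)
  k2: at (x, y) = (-0.353454, 1.116167), (dx/dtau, dy/dtau) = (-0.108825, 0.141052); Gamma_xxx = -1.358247, Gamma_xxy = 1.236625, Gamma_xyy = 1.509718, Gamma_yxx = -0.550049, Gamma_yxy = 0.335196, Gamma_yyy = -0.074141; k2 = (-0.108825, 0.141052, 0.024013, 0.018280)
  k3: at (x, y) = (-0.353089, 1.116457), (dx/dtau, dy/dtau) = (-0.108742, 0.141018); Gamma_xxx = -1.356495, Gamma_xxy = 1.237753, Gamma_xyy = 1.510555, Gamma_yxx = -0.550005, Gamma_yxy = 0.334579, Gamma_yyy = -0.074816; k3 = (-0.108742, 0.141018, 0.023962, 0.018253)
  k4: at (x, y) = (-0.366672, 1.134080), (dx/dtau, dy/dtau) = (-0.105754, 0.143297); Gamma_xxx = -1.337756, Gamma_xxy = 1.245535, Gamma_xyy = 1.384407, Gamma_yxx = -0.583119, Gamma_yxy = 0.308912, Gamma_yyy = -0.098400; k4 = (-0.105754, 0.143297, 0.024284, 0.017905)
  Y <- Y + (h/6)(k1 + 2k2 + 2k3 + k4): x = -0.3667, y = 1.1341, dx/dtau = -0.1058, dy/dtau = 0.1433

Answer: x = -0.3667, y = 1.1341, dx/dtau = -0.1058, dy/dtau = 0.1433


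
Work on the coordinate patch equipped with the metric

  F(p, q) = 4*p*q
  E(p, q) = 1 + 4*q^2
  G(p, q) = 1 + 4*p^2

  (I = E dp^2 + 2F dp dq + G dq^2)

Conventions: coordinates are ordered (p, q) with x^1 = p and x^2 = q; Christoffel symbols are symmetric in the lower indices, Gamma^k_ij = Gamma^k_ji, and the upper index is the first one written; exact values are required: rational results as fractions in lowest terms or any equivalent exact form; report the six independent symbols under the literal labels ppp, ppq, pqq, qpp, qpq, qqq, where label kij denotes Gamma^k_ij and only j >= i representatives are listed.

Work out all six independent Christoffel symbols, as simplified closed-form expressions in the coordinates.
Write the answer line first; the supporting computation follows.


Answer: Gamma_ppp = 0, Gamma_ppq = 4*q/(4*p^2 + 4*q^2 + 1), Gamma_pqq = 0, Gamma_qpp = 0, Gamma_qpq = 4*p/(4*p^2 + 4*q^2 + 1), Gamma_qqq = 0

E = 1 + 4*q^2; F = 4*p*q; G = 1 + 4*p^2
Gamma^k_ij = (1/2) g^{kl} (d_i g_jl + d_j g_il - d_l g_ij), with g^inv = (1/(EG-F^2)) [[G, -F], [-F, E]]
first partials: E_p = 0, E_q = 8*q, F_p = 4*q, F_q = 4*p, G_p = 8*p, G_q = 0
D = EG - F^2 = 1 + 4*q^2 + 4*p^2
expanded: Gamma^p_pp = (G E_p - 2F F_p + F E_q)/(2D), Gamma^p_pq = (G E_q - F G_p)/(2D), Gamma^p_qq = (2G F_q - G G_p - F G_q)/(2D), Gamma^q_pp = (2E F_p - E E_q - F E_p)/(2D), Gamma^q_pq = (E G_p - F E_q)/(2D), Gamma^q_qq = (E G_q - 2F F_q + F G_p)/(2D); substitute and cancel common factors


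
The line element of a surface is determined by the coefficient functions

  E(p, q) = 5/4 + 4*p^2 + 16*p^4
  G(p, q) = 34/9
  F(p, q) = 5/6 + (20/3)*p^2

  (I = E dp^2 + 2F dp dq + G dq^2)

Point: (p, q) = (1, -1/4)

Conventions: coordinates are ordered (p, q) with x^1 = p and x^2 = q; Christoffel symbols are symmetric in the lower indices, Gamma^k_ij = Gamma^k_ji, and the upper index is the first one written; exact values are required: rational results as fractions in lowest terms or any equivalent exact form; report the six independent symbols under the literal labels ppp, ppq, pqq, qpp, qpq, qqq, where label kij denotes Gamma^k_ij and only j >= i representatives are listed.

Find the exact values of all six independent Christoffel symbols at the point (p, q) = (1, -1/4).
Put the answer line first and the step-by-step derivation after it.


Answer: Gamma_ppp = 1296/865, Gamma_ppq = 0, Gamma_pqq = 0, Gamma_qpp = 96/173, Gamma_qpq = 0, Gamma_qqq = 0

E = 85/4, F = 15/2, G = 34/9 at the point
E_p = 72, E_q = 0, F_p = 40/3, F_q = 0, G_p = 0, G_q = 0
EG - F^2 = 865/36;  g^inv = (36/865) * [[34/9, -15/2], [-15/2, 85/4]]
first-kind symbols [ij,l] = (1/2)(d_i g_jl + d_j g_il - d_l g_ij): [pp,p] = E_p/2 = 36, [pp,q] = F_p - E_q/2 = 40/3, [pq,p] = E_q/2 = 0, [pq,q] = G_p/2 = 0, [qq,p] = F_q - G_p/2 = 0, [qq,q] = G_q/2 = 0
Gamma^p_ij = (G*[ij,p] - F*[ij,q])/(EG - F^2), Gamma^q_ij = (E*[ij,q] - F*[ij,p])/(EG - F^2)


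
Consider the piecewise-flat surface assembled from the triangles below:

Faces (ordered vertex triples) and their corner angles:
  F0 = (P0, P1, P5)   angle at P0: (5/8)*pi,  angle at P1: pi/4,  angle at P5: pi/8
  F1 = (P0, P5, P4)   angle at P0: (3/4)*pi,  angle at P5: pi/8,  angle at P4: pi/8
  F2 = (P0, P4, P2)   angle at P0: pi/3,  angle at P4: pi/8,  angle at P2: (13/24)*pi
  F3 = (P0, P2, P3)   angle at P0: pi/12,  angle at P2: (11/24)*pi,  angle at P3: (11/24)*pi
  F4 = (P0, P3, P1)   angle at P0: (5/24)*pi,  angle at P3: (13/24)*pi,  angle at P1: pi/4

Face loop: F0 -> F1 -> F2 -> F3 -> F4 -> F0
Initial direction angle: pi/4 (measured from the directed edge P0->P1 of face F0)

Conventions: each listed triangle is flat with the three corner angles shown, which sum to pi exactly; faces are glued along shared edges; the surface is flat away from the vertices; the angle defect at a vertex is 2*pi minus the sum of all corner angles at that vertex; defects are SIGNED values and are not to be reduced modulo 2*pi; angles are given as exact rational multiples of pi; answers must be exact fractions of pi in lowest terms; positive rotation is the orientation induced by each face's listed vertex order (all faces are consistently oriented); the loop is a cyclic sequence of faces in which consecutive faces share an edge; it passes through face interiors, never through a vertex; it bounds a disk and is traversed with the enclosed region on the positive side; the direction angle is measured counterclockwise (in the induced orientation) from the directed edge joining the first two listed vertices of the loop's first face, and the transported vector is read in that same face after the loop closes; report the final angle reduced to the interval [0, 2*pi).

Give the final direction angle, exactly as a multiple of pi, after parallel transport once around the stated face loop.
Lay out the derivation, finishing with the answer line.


enclosed vertex P0: corner angles sum to 2*pi, defect = 2*pi - 2*pi = 0
holonomy = initial angle + sum of enclosed defects (mod 2*pi), positive in the induced orientation
final angle = pi/4 + 0 = pi/4 (mod 2*pi)

Answer: final direction angle = pi/4


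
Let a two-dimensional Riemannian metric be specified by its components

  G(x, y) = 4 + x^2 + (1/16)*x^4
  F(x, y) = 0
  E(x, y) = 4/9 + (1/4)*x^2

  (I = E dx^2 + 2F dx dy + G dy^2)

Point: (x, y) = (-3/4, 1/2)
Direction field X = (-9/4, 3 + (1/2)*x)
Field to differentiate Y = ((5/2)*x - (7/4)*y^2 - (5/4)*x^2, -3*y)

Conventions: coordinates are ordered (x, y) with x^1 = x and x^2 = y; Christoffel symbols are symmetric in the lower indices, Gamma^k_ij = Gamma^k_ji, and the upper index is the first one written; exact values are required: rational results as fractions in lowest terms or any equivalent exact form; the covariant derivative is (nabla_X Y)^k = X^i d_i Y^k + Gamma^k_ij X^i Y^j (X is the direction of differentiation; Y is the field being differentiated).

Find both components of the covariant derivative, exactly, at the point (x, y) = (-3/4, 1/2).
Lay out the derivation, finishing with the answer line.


E = 337/576, F = 0, G = 18769/4096 at the point
E_x = -3/8, E_y = 0, F_x = 0, F_y = 0, G_x = -411/256, G_y = 0
EG - F^2 = 6325153/2359296;  g^inv = (2359296/6325153) * [[18769/4096, 0], [0, 337/576]]
first-kind symbols [ij,l] = (1/2)(d_i g_jl + d_j g_il - d_l g_ij): [xx,x] = E_x/2 = -3/16, [xx,y] = F_x - E_y/2 = 0, [xy,x] = E_y/2 = 0, [xy,y] = G_x/2 = -411/512, [yy,x] = F_y - G_x/2 = 411/512, [yy,y] = G_y/2 = 0
Gamma^x_ij = (G*[ij,x] - F*[ij,y])/(EG - F^2), Gamma^y_ij = (E*[ij,y] - F*[ij,x])/(EG - F^2)
Gamma_xxx = -108/337, Gamma_xxy = 0, Gamma_xyy = 3699/2696, Gamma_yxx = 0, Gamma_yxy = -24/137, Gamma_yyy = 0
X = (-9/4, 21/8), Y = (-193/64, -3/2) at the point

Answer: (nabla_X Y)^x = -949611/43136, (nabla_X Y)^y = -62073/8768


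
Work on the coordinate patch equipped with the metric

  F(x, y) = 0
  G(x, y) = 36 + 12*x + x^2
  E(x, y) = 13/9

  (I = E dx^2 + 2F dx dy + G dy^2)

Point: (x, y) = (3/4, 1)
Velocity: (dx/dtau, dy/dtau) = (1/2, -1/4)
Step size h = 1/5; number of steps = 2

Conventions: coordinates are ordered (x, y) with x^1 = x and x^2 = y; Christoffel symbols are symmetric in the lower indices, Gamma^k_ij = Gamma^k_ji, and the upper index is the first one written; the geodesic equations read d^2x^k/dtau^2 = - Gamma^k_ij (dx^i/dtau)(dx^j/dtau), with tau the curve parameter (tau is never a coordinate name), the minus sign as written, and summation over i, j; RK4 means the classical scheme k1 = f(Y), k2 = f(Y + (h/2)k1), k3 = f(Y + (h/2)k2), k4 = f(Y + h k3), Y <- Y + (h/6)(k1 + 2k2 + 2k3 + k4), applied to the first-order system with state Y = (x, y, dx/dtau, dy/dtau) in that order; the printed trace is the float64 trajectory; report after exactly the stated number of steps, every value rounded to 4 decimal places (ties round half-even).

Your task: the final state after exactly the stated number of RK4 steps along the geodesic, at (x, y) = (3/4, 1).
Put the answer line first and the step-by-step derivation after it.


Answer: x = 0.9727, y = 0.9031, dx/dtau = 0.6115, dy/dtau = -0.2343

f(Y) = (dx/dtau, dy/dtau, -Gamma^x_ij Y'^i Y'^j, -Gamma^y_ij Y'^i Y'^j) with the Gammas evaluated at the stage position; h = 0.200000; intermediate values shown to 6 dp
step 0: x = 0.7500, y = 1.0000, dx/dtau = 0.5000, dy/dtau = -0.2500
step 1:
  k1: at (x, y) = (0.750000, 1.000000), (dx/dtau, dy/dtau) = (0.500000, -0.250000); Gamma_xxx = 0.000000, Gamma_xxy = 0.000000, Gamma_xyy = -4.673077, Gamma_yxx = 0.000000, Gamma_yxy = 0.148148, Gamma_yyy = 0.000000; k1 = (0.500000, -0.250000, 0.292067, 0.037037)
  k2: at (x, y) = (0.800000, 0.975000), (dx/dtau, dy/dtau) = (0.529207, -0.246296); Gamma_xxx = 0.000000, Gamma_xxy = 0.000000, Gamma_xyy = -4.707692, Gamma_yxx = 0.000000, Gamma_yxy = 0.147059, Gamma_yyy = 0.000000; k2 = (0.529207, -0.246296, 0.285577, 0.038336)
  k3: at (x, y) = (0.802921, 0.975370), (dx/dtau, dy/dtau) = (0.528558, -0.246166); Gamma_xxx = 0.000000, Gamma_xxy = 0.000000, Gamma_xyy = -4.709714, Gamma_yxx = 0.000000, Gamma_yxy = 0.146996, Gamma_yyy = 0.000000; k3 = (0.528558, -0.246166, 0.285399, 0.038252)
  k4: at (x, y) = (0.855712, 0.950767), (dx/dtau, dy/dtau) = (0.557080, -0.242350); Gamma_xxx = 0.000000, Gamma_xxy = 0.000000, Gamma_xyy = -4.746262, Gamma_yxx = 0.000000, Gamma_yxy = 0.145864, Gamma_yyy = 0.000000; k4 = (0.557080, -0.242350, 0.278764, 0.039386)
  Y <- Y + (h/6)(k1 + 2k2 + 2k3 + k4): x = 0.8558, y = 0.9508, dx/dtau = 0.5571, dy/dtau = -0.2423
step 2:
  k1: at (x, y) = (0.855754, 0.950757), (dx/dtau, dy/dtau) = (0.557093, -0.242347); Gamma_xxx = 0.000000, Gamma_xxy = 0.000000, Gamma_xyy = -4.746291, Gamma_yxx = 0.000000, Gamma_yxy = 0.145863, Gamma_yyy = 0.000000; k1 = (0.557093, -0.242347, 0.278759, 0.039386)
  k2: at (x, y) = (0.911463, 0.926523), (dx/dtau, dy/dtau) = (0.584969, -0.238408); Gamma_xxx = 0.000000, Gamma_xxy = 0.000000, Gamma_xyy = -4.784859, Gamma_yxx = 0.000000, Gamma_yxy = 0.144687, Gamma_yyy = 0.000000; k2 = (0.584969, -0.238408, 0.271964, 0.040357)
  k3: at (x, y) = (0.914250, 0.926917), (dx/dtau, dy/dtau) = (0.584289, -0.238311); Gamma_xxx = 0.000000, Gamma_xxy = 0.000000, Gamma_xyy = -4.786789, Gamma_yxx = 0.000000, Gamma_yxy = 0.144629, Gamma_yyy = 0.000000; k3 = (0.584289, -0.238311, 0.271852, 0.040277)
  k4: at (x, y) = (0.972611, 0.903095), (dx/dtau, dy/dtau) = (0.611463, -0.234291); Gamma_xxx = 0.000000, Gamma_xxy = 0.000000, Gamma_xyy = -4.827193, Gamma_yxx = 0.000000, Gamma_yxy = 0.143418, Gamma_yyy = 0.000000; k4 = (0.611463, -0.234291, 0.264976, 0.041092)
  Y <- Y + (h/6)(k1 + 2k2 + 2k3 + k4): x = 0.9727, y = 0.9031, dx/dtau = 0.6115, dy/dtau = -0.2343


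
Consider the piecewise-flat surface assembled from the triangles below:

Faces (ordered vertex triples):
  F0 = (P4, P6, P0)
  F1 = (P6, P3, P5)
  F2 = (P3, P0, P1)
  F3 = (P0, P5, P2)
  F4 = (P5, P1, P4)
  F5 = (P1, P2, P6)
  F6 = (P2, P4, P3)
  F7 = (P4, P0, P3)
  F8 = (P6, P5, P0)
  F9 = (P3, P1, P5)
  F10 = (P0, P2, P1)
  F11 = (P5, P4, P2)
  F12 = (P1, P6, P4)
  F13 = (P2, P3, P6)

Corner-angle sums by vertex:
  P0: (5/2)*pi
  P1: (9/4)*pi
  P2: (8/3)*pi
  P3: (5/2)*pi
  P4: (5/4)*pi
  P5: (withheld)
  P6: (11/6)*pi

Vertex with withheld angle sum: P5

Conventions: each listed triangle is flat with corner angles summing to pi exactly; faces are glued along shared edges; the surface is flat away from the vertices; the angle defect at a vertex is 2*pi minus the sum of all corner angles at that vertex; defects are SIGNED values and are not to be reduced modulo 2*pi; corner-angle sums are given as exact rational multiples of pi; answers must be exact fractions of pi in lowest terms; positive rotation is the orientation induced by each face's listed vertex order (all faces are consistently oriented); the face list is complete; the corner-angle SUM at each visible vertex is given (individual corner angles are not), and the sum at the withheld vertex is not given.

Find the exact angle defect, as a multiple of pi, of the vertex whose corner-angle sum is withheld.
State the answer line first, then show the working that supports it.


Answer: defect(P5) = pi

V = 7, E = 21, F = 14; chi = V - E + F = 0
Gauss-Bonnet: total defect = 2*pi*chi = 0; visible defects sum to -pi


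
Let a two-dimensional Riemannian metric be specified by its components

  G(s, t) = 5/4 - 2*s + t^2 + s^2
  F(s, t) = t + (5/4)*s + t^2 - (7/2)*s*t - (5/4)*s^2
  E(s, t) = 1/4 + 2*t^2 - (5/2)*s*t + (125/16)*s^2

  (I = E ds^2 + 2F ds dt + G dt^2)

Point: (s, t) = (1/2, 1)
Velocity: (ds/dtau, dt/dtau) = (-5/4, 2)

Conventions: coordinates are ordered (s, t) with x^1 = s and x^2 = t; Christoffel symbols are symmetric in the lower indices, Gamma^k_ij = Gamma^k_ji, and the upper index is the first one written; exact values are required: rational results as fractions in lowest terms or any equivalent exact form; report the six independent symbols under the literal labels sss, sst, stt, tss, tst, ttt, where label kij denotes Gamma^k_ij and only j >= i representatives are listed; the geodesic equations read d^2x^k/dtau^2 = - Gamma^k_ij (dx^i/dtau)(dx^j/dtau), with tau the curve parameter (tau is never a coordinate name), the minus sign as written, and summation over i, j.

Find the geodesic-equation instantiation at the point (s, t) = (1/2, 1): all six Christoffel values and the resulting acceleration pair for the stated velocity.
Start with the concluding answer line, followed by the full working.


Answer: Gamma_sss = 574/351, Gamma_sst = 200/351, Gamma_stt = 176/351, Gamma_tss = -452/117, Gamma_tst = -64/117, Gamma_ttt = 56/117; accelerations (d^2s/dtau^2, d^2t/dtau^2) = (-4807/2808, 649/468)

E = 189/64, F = 9/16, G = 3/2 at the point
E_s = 85/16, E_t = 11/4, F_s = -7/2, F_t = 5/4, G_s = -1, G_t = 2
EG - F^2 = 1053/256;  g^inv = (256/1053) * [[3/2, -9/16], [-9/16, 189/64]]
first-kind symbols [ij,l] = (1/2)(d_i g_jl + d_j g_il - d_l g_ij): [ss,s] = E_s/2 = 85/32, [ss,t] = F_s - E_t/2 = -39/8, [st,s] = E_t/2 = 11/8, [st,t] = G_s/2 = -1/2, [tt,s] = F_t - G_s/2 = 7/4, [tt,t] = G_t/2 = 1
Gamma^s_ij = (G*[ij,s] - F*[ij,t])/(EG - F^2), Gamma^t_ij = (E*[ij,t] - F*[ij,s])/(EG - F^2)
Gamma_sss = 574/351, Gamma_sst = 200/351, Gamma_stt = 176/351, Gamma_tss = -452/117, Gamma_tst = -64/117, Gamma_ttt = 56/117
d^2s/dtau^2 = -(Gamma_sss*(-5/4)^2 + 2*Gamma_sst*(-5/4)*(2) + Gamma_stt*(2)^2) = -4807/2808
d^2t/dtau^2 = -(Gamma_tss*(-5/4)^2 + 2*Gamma_tst*(-5/4)*(2) + Gamma_ttt*(2)^2) = 649/468


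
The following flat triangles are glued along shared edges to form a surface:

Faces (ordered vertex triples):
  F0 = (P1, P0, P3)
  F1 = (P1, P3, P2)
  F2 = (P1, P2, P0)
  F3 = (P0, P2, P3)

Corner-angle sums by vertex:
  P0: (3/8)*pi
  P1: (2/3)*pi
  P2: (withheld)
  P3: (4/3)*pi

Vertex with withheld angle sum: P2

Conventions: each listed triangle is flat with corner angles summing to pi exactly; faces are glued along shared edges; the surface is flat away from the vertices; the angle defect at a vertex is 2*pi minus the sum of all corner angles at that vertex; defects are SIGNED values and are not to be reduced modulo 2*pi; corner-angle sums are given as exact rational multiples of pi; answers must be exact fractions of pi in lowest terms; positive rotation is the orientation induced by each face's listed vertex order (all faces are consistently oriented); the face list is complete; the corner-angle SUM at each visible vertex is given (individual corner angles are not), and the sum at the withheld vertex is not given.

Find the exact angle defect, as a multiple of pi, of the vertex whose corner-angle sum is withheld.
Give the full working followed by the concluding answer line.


V = 4, E = 6, F = 4; chi = V - E + F = 2
Gauss-Bonnet: total defect = 2*pi*chi = 4*pi; visible defects sum to (29/8)*pi

Answer: defect(P2) = (3/8)*pi


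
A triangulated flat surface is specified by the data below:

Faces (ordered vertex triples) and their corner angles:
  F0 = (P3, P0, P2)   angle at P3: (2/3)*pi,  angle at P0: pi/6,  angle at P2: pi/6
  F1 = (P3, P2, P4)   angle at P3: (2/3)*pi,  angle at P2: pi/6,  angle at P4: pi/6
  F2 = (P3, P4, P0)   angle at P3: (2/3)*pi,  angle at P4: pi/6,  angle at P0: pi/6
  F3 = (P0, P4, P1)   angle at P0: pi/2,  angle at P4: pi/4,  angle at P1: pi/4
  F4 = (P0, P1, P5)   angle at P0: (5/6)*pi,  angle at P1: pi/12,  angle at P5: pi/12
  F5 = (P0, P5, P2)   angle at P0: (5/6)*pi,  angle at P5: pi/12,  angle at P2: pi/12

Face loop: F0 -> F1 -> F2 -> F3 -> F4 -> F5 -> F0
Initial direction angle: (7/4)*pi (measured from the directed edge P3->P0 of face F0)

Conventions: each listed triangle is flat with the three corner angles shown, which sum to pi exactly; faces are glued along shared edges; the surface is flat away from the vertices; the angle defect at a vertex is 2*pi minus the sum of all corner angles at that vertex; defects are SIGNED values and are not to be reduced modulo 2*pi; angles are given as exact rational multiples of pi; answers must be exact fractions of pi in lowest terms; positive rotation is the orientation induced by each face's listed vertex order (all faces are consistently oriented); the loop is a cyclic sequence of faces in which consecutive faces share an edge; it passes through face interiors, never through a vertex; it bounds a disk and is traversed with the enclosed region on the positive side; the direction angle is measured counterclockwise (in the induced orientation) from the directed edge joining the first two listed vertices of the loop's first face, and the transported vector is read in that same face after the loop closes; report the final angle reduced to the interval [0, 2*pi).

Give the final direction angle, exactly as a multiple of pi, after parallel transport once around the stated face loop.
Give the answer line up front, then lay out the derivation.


Answer: final direction angle = (5/4)*pi

enclosed vertex P0: corner angles sum to (5/2)*pi, defect = 2*pi - (5/2)*pi = -pi/2
enclosed vertex P3: corner angles sum to 2*pi, defect = 2*pi - 2*pi = 0
adding the enclosed defects to the starting angle (mod 2*pi, induced orientation) gives the holonomy
final angle = (7/4)*pi - pi/2 = (5/4)*pi (mod 2*pi)


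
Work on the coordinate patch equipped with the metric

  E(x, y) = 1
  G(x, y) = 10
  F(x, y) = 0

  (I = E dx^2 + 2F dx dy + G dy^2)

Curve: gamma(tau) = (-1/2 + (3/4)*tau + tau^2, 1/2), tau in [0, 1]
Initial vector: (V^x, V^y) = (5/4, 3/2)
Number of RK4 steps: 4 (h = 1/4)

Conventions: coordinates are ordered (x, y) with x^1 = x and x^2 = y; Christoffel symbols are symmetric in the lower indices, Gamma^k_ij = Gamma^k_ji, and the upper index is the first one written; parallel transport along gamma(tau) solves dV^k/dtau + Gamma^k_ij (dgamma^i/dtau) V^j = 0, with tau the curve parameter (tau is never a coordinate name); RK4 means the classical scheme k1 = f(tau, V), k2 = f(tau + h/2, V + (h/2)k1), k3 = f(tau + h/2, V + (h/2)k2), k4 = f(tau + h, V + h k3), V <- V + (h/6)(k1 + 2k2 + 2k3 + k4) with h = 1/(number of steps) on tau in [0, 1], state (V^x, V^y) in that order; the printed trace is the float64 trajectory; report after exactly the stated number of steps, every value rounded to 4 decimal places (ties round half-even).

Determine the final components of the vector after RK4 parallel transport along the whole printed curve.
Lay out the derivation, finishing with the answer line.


gamma'(tau) = (3/4 + 2*tau, 0); f(tau, V)^k = -Gamma^k_ij(gamma(tau)) gamma'^i(tau) V^j; h = 1/4; intermediate values shown to 6 dp
curve data and Christoffel symbols at the stage parameters:
  tau = 0.000000: gamma = (-0.500000, 0.500000), gamma' = (0.750000, 0.000000); Gamma_xxx = 0.000000, Gamma_xxy = 0.000000, Gamma_xyy = 0.000000, Gamma_yxx = 0.000000, Gamma_yxy = 0.000000, Gamma_yyy = 0.000000
  tau = 0.125000: gamma = (-0.390625, 0.500000), gamma' = (1.000000, 0.000000); Gamma_xxx = 0.000000, Gamma_xxy = 0.000000, Gamma_xyy = 0.000000, Gamma_yxx = 0.000000, Gamma_yxy = 0.000000, Gamma_yyy = 0.000000
  tau = 0.250000: gamma = (-0.250000, 0.500000), gamma' = (1.250000, 0.000000); Gamma_xxx = 0.000000, Gamma_xxy = 0.000000, Gamma_xyy = 0.000000, Gamma_yxx = 0.000000, Gamma_yxy = 0.000000, Gamma_yyy = 0.000000
  tau = 0.375000: gamma = (-0.078125, 0.500000), gamma' = (1.500000, 0.000000); Gamma_xxx = 0.000000, Gamma_xxy = 0.000000, Gamma_xyy = 0.000000, Gamma_yxx = 0.000000, Gamma_yxy = 0.000000, Gamma_yyy = 0.000000
  tau = 0.500000: gamma = (0.125000, 0.500000), gamma' = (1.750000, 0.000000); Gamma_xxx = 0.000000, Gamma_xxy = 0.000000, Gamma_xyy = 0.000000, Gamma_yxx = 0.000000, Gamma_yxy = 0.000000, Gamma_yyy = 0.000000
  tau = 0.625000: gamma = (0.359375, 0.500000), gamma' = (2.000000, 0.000000); Gamma_xxx = 0.000000, Gamma_xxy = 0.000000, Gamma_xyy = 0.000000, Gamma_yxx = 0.000000, Gamma_yxy = 0.000000, Gamma_yyy = 0.000000
  tau = 0.750000: gamma = (0.625000, 0.500000), gamma' = (2.250000, 0.000000); Gamma_xxx = 0.000000, Gamma_xxy = 0.000000, Gamma_xyy = 0.000000, Gamma_yxx = 0.000000, Gamma_yxy = 0.000000, Gamma_yyy = 0.000000
  tau = 0.875000: gamma = (0.921875, 0.500000), gamma' = (2.500000, 0.000000); Gamma_xxx = 0.000000, Gamma_xxy = 0.000000, Gamma_xyy = 0.000000, Gamma_yxx = 0.000000, Gamma_yxy = 0.000000, Gamma_yyy = 0.000000
  tau = 1.000000: gamma = (1.250000, 0.500000), gamma' = (2.750000, 0.000000); Gamma_xxx = 0.000000, Gamma_xxy = 0.000000, Gamma_xyy = 0.000000, Gamma_yxx = 0.000000, Gamma_yxy = 0.000000, Gamma_yyy = 0.000000
step 0: V^x = 1.2500, V^y = 1.5000
step 1: k1 = (0.000000, 0.000000), k2 = (0.000000, 0.000000), k3 = (0.000000, 0.000000), k4 = (0.000000, 0.000000); V <- V + (h/6)(k1 + 2k2 + 2k3 + k4): V^x = 1.2500, V^y = 1.5000
step 2: k1 = (0.000000, 0.000000), k2 = (0.000000, 0.000000), k3 = (0.000000, 0.000000), k4 = (0.000000, 0.000000); V <- V + (h/6)(k1 + 2k2 + 2k3 + k4): V^x = 1.2500, V^y = 1.5000
step 3: k1 = (0.000000, 0.000000), k2 = (0.000000, 0.000000), k3 = (0.000000, 0.000000), k4 = (0.000000, 0.000000); V <- V + (h/6)(k1 + 2k2 + 2k3 + k4): V^x = 1.2500, V^y = 1.5000
step 4: k1 = (0.000000, 0.000000), k2 = (0.000000, 0.000000), k3 = (0.000000, 0.000000), k4 = (0.000000, 0.000000); V <- V + (h/6)(k1 + 2k2 + 2k3 + k4): V^x = 1.2500, V^y = 1.5000

Answer: V^x = 1.2500, V^y = 1.5000
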